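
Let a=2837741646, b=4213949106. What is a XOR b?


2837741646 ^ 4213949106 = 1376731900

1376731900


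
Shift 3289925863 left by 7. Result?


0b11000100000110000100100011100111 << 7 = 0b110001000001100001001000111001110000000 = 421110510464

421110510464


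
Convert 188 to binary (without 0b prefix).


188 = 10111100 in binary

10111100


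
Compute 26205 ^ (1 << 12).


26205 ^ (1 << 12) = 26205 ^ 4096 = 30301

30301


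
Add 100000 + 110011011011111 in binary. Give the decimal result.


100000 + 110011011011111 = 110011011111111 = 26367

26367


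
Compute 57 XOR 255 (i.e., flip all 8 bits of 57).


57 ^ 255 = 198

198


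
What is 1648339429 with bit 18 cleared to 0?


1648339429 & ~(1 << 18) = 1648077285

1648077285


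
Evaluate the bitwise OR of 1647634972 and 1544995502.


0b1100010001101001110101000011100 | 0b1011100000101101100001010101110 = 0b1111110001101101110101010111110 = 2117528254

2117528254


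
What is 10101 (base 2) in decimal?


10101 in decimal = 21

21


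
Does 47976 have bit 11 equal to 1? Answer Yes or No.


0b1011101101101000, bit 11 = 1. Yes

Yes


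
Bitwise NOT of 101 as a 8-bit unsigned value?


~0b1100101 = 0b10011010 = 154 (8-bit unsigned)

154


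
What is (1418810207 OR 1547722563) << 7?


Step 1: 1418810207 | 1547722563 = 1557225311
Step 2: 1557225311 << 7 = 199324839808

199324839808


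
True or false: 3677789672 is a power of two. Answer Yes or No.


0b11011011001101101001110111101000. Multiple bits set => No

No


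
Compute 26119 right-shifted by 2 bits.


0b110011000000111 >> 2 = 0b1100110000001 = 6529

6529


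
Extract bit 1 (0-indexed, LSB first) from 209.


0b11010001, position 1 = 0

0


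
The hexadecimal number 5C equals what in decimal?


5C hex = 92 decimal

92


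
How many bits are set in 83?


0b1010011 has 4 set bits

4


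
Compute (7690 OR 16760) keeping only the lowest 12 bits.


Step 1: 7690 | 16760 = 24442
Step 2: 24442 & 4095 = 3962

3962


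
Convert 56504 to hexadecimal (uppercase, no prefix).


56504 = DCB8 hex

DCB8


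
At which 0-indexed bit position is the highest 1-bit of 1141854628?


0b1000100000011110101000110100100. Highest set bit at position 30

30


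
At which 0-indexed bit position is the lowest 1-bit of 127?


0b1111111. Lowest set bit at position 0

0


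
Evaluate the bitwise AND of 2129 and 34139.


0b100001010001 & 0b1000010101011011 = 0b1010001 = 81

81


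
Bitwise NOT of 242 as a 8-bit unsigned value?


~0b11110010 = 0b1101 = 13 (8-bit unsigned)

13


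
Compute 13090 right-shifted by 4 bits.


0b11001100100010 >> 4 = 0b1100110010 = 818

818


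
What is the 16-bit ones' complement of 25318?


25318 ^ 65535 = 40217

40217


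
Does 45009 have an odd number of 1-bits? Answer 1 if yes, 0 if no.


0b1010111111010001 has 10 ones => parity 0

0


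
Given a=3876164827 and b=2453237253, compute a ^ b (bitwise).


3876164827 ^ 2453237253 = 1966144222

1966144222


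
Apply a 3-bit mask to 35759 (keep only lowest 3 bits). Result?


35759 & 7 = 7

7


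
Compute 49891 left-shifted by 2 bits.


0b1100001011100011 << 2 = 0b110000101110001100 = 199564

199564


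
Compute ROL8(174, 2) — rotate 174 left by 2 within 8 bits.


Rotate 0b10101110 left by 2 (8-bit) = 0b10111010 = 186

186


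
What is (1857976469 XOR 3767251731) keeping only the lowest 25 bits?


Step 1: 1857976469 ^ 3767251731 = 2385890182
Step 2: 2385890182 & 33554431 = 3525510

3525510


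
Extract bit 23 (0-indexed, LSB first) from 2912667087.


0b10101101100110111100010111001111, position 23 = 1

1


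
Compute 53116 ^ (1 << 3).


53116 ^ (1 << 3) = 53116 ^ 8 = 53108

53108


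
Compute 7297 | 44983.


0b1110010000001 | 0b1010111110110111 = 0b1011111110110111 = 49079

49079


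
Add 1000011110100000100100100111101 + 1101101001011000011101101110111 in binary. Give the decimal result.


1000011110100000100100100111101 + 1101101001011000011101101110111 = 10110000111111001000010010110100 = 2969339060

2969339060


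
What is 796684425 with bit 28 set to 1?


796684425 | (1 << 28) = 796684425 | 268435456 = 1065119881

1065119881


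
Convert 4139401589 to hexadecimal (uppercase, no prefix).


4139401589 = F6BA4175 hex

F6BA4175


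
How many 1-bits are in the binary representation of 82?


0b1010010 has 3 set bits

3


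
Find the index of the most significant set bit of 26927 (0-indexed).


0b110100100101111. Highest set bit at position 14

14


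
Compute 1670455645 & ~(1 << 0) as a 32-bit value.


1670455645 & ~(1 << 0) = 1670455644

1670455644


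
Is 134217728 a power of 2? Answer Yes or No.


0b1000000000000000000000000000. Only one bit set => Yes

Yes


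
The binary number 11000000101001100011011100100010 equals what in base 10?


11000000101001100011011100100010 in decimal = 3232118562

3232118562


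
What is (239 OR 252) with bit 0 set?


Step 1: 239 | 252 = 255
Step 2: 255 | (1 << 0) = 255 | 1 = 255

255


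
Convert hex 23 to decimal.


23 hex = 35 decimal

35


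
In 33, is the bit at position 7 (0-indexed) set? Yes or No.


0b100001, bit 7 = 0. No

No


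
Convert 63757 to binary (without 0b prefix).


63757 = 1111100100001101 in binary

1111100100001101


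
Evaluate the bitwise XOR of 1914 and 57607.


0b11101111010 ^ 0b1110000100000111 = 0b1110011001111101 = 59005

59005


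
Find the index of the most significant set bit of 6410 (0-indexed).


0b1100100001010. Highest set bit at position 12

12


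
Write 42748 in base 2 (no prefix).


42748 = 1010011011111100 in binary

1010011011111100


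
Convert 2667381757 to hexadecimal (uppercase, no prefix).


2667381757 = 9EFD03FD hex

9EFD03FD


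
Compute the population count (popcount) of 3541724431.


0b11010011000110100110110100001111 has 17 set bits

17


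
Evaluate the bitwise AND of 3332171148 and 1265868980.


0b11000110100111001110010110001100 & 0b1001011011100111010000010110100 = 0b1000010000100001010000010000100 = 1108385924

1108385924


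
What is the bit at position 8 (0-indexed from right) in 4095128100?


0b11110100000101101011001000100100, position 8 = 0

0


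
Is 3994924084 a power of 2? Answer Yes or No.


0b11101110000111011011010000110100. Multiple bits set => No

No


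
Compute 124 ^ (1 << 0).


124 ^ (1 << 0) = 124 ^ 1 = 125

125


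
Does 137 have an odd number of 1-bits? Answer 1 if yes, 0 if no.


0b10001001 has 3 ones => parity 1

1


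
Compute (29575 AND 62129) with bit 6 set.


Step 1: 29575 & 62129 = 29313
Step 2: 29313 | (1 << 6) = 29313 | 64 = 29377

29377


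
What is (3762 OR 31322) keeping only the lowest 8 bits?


Step 1: 3762 | 31322 = 32506
Step 2: 32506 & 255 = 250

250


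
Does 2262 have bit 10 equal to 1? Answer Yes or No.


0b100011010110, bit 10 = 0. No

No


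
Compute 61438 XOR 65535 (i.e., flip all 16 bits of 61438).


61438 ^ 65535 = 4097

4097


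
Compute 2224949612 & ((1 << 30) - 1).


2224949612 & 1073741823 = 77465964

77465964


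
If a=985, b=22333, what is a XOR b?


985 ^ 22333 = 21732

21732


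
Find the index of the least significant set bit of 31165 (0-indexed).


0b111100110111101. Lowest set bit at position 0

0


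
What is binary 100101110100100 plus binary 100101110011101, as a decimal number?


100101110100100 + 100101110011101 = 1001011101000001 = 38721

38721


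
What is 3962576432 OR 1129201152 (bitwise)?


0b11101100001100000001111000110000 | 0b1000011010011100011111000000000 = 0b11101111011111100011111000110000 = 4018028080

4018028080


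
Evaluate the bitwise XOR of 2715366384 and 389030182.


0b10100001110110010011001111110000 ^ 0b10111001100000010000100100110 = 0b10110110111010010001001011010110 = 3068728022

3068728022


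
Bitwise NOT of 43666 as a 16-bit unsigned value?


~0b1010101010010010 = 0b101010101101101 = 21869 (16-bit unsigned)

21869


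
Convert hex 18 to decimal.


18 hex = 24 decimal

24


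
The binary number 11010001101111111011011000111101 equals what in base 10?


11010001101111111011011000111101 in decimal = 3519002173

3519002173


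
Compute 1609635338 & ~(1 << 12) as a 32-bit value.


1609635338 & ~(1 << 12) = 1609631242

1609631242


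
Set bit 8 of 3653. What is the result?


3653 | (1 << 8) = 3653 | 256 = 3909

3909


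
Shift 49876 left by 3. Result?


0b1100001011010100 << 3 = 0b1100001011010100000 = 399008

399008


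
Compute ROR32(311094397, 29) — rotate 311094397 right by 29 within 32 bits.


Rotate 0b10010100010101110110001111101 right by 29 (32-bit) = 0b10010100010101110110001111101000 = 2488755176

2488755176


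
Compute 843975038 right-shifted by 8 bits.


0b110010010011100000100101111110 >> 8 = 0b1100100100111000001001 = 3296777

3296777


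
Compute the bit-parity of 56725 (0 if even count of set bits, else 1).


0b1101110110010101 has 10 ones => parity 0

0


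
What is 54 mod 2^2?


54 & 3 = 2

2


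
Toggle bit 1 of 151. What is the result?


151 ^ (1 << 1) = 151 ^ 2 = 149

149


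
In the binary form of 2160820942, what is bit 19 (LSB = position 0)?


0b10000000110010111000001011001110, position 19 = 1

1


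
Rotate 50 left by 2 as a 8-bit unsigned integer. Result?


Rotate 0b110010 left by 2 (8-bit) = 0b11001000 = 200

200


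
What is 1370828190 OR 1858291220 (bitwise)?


0b1010001101101010010110110011110 | 0b1101110110000110100011000010100 = 0b1111111111101110110111110011110 = 2146922398

2146922398


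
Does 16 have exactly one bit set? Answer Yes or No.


0b10000. Only one bit set => Yes

Yes


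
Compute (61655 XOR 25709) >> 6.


Step 1: 61655 ^ 25709 = 38074
Step 2: 38074 >> 6 = 594

594


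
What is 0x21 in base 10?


21 hex = 33 decimal

33


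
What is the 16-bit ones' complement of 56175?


56175 ^ 65535 = 9360

9360


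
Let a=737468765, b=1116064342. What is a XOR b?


737468765 ^ 1116064342 = 1769024267

1769024267


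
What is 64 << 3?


0b1000000 << 3 = 0b1000000000 = 512

512


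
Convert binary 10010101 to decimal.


10010101 in decimal = 149

149


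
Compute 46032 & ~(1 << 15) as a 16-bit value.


46032 & ~(1 << 15) = 13264

13264


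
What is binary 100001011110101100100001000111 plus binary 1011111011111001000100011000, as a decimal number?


100001011110101100100001000111 + 1011111011111001000100011000 = 101101011010100101100101011111 = 761944415

761944415


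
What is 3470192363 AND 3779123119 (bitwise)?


0b11001110110101101110111011101011 & 0b11100001010000001101011110101111 = 0b11000000010000001100011010101011 = 3225470635

3225470635


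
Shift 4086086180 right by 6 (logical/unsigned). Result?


0b11110011100011001011101000100100 >> 6 = 0b11110011100011001011101000 = 63845096

63845096


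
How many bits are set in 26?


0b11010 has 3 set bits

3


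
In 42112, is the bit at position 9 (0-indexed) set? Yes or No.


0b1010010010000000, bit 9 = 0. No

No


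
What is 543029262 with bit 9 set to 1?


543029262 | (1 << 9) = 543029262 | 512 = 543029774

543029774


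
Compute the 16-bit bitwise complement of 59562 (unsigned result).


~0b1110100010101010 = 0b1011101010101 = 5973 (16-bit unsigned)

5973


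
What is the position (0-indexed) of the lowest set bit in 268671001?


0b10000000000111001100000011001. Lowest set bit at position 0

0


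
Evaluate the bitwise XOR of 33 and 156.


0b100001 ^ 0b10011100 = 0b10111101 = 189

189


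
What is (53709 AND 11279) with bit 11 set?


Step 1: 53709 & 11279 = 13
Step 2: 13 | (1 << 11) = 13 | 2048 = 2061

2061


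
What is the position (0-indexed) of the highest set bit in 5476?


0b1010101100100. Highest set bit at position 12

12


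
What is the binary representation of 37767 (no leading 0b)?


37767 = 1001001110000111 in binary

1001001110000111


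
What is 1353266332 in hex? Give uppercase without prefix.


1353266332 = 50A9349C hex

50A9349C


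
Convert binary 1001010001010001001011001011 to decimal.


1001010001010001001011001011 in decimal = 155521739

155521739


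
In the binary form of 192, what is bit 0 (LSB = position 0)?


0b11000000, position 0 = 0

0


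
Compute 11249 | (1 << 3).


11249 | (1 << 3) = 11249 | 8 = 11257

11257


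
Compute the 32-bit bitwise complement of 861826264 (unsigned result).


~0b110011010111100110110011011000 = 0b11001100101000011001001100100111 = 3433141031 (32-bit unsigned)

3433141031


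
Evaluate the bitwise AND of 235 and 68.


0b11101011 & 0b1000100 = 0b1000000 = 64

64


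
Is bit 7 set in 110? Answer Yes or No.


0b1101110, bit 7 = 0. No

No


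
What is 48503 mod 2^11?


48503 & 2047 = 1399

1399


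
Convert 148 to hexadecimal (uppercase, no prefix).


148 = 94 hex

94


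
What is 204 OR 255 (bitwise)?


0b11001100 | 0b11111111 = 0b11111111 = 255

255


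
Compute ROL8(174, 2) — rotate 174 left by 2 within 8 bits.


Rotate 0b10101110 left by 2 (8-bit) = 0b10111010 = 186

186


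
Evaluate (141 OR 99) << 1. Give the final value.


Step 1: 141 | 99 = 239
Step 2: 239 << 1 = 478

478


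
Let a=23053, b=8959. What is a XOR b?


23053 ^ 8959 = 30962

30962


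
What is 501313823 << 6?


0b11101111000010111000100011111 << 6 = 0b11101111000010111000100011111000000 = 32084084672

32084084672


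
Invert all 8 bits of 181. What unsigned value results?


181 ^ 255 = 74

74


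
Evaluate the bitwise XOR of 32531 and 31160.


0b111111100010011 ^ 0b111100110111000 = 0b11010101011 = 1707

1707


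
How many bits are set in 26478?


0b110011101101110 has 10 set bits

10


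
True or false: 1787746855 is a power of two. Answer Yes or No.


0b1101010100011101101101000100111. Multiple bits set => No

No


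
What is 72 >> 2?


0b1001000 >> 2 = 0b10010 = 18

18


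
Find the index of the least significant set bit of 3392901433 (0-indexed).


0b11001010001110111001000100111001. Lowest set bit at position 0

0


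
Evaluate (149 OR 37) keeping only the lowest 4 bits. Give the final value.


Step 1: 149 | 37 = 181
Step 2: 181 & 15 = 5

5


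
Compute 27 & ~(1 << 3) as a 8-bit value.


27 & ~(1 << 3) = 19

19


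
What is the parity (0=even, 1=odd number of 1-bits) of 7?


0b111 has 3 ones => parity 1

1


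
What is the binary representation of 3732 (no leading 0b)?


3732 = 111010010100 in binary

111010010100


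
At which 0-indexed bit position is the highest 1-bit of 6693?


0b1101000100101. Highest set bit at position 12

12


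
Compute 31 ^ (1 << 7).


31 ^ (1 << 7) = 31 ^ 128 = 159

159


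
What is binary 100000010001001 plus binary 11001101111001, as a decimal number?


100000010001001 + 11001101111001 = 111010000000010 = 29698

29698


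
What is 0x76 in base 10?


76 hex = 118 decimal

118


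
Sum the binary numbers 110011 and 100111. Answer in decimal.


110011 + 100111 = 1011010 = 90

90


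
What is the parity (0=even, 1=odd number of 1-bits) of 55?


0b110111 has 5 ones => parity 1

1


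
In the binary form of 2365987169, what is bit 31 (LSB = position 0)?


0b10001101000001100001100101100001, position 31 = 1

1


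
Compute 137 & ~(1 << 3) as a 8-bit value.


137 & ~(1 << 3) = 129

129


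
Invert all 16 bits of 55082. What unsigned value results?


55082 ^ 65535 = 10453

10453


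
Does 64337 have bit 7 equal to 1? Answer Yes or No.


0b1111101101010001, bit 7 = 0. No

No


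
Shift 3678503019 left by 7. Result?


0b11011011010000011000000001101011 << 7 = 0b110110110100000110000000011010110000000 = 470848386432

470848386432


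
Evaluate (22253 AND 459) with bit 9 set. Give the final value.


Step 1: 22253 & 459 = 201
Step 2: 201 | (1 << 9) = 201 | 512 = 713

713


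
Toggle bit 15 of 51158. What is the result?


51158 ^ (1 << 15) = 51158 ^ 32768 = 18390

18390


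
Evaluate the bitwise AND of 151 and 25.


0b10010111 & 0b11001 = 0b10001 = 17

17


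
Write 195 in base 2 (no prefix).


195 = 11000011 in binary

11000011


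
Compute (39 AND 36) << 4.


Step 1: 39 & 36 = 36
Step 2: 36 << 4 = 576

576


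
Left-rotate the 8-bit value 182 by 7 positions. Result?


Rotate 0b10110110 left by 7 (8-bit) = 0b1011011 = 91

91


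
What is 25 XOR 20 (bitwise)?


0b11001 ^ 0b10100 = 0b1101 = 13

13


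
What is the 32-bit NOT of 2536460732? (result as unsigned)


~0b10010111001011110101000110111100 = 0b1101000110100001010111001000011 = 1758506563 (32-bit unsigned)

1758506563


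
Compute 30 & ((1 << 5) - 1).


30 & 31 = 30

30


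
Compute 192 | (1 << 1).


192 | (1 << 1) = 192 | 2 = 194

194


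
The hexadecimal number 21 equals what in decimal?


21 hex = 33 decimal

33


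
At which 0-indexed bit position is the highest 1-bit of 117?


0b1110101. Highest set bit at position 6

6


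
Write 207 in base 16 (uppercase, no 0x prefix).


207 = CF hex

CF


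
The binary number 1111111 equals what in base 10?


1111111 in decimal = 127

127


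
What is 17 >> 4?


0b10001 >> 4 = 0b1 = 1

1


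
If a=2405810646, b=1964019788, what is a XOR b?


2405810646 ^ 1964019788 = 4201992602

4201992602


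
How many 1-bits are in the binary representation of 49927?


0b1100001100000111 has 7 set bits

7


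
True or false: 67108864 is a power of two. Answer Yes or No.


0b100000000000000000000000000. Only one bit set => Yes

Yes


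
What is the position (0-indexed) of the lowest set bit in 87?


0b1010111. Lowest set bit at position 0

0


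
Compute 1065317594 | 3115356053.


0b111111011111110111010011011010 | 0b10111001101100001000111110010101 = 0b10111111111111111111111111011111 = 3221225439

3221225439


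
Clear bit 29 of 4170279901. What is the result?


4170279901 & ~(1 << 29) = 3633408989

3633408989


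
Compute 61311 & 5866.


0b1110111101111111 & 0b1011011101010 = 0b11001101010 = 1642

1642


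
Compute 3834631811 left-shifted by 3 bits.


0b11100100100011111101011010000011 << 3 = 0b11100100100011111101011010000011000 = 30677054488

30677054488


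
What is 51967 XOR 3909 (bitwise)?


0b1100101011111111 ^ 0b111101000101 = 0b1100010110111010 = 50618

50618


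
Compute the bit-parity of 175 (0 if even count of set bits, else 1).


0b10101111 has 6 ones => parity 0

0


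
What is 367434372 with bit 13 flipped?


367434372 ^ (1 << 13) = 367434372 ^ 8192 = 367442564

367442564


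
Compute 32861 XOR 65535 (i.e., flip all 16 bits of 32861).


32861 ^ 65535 = 32674

32674


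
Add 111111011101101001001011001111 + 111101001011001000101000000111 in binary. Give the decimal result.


111111011101101001001011001111 + 111101001011001000101000000111 = 1111100101000110001110011010110 = 2091064534

2091064534


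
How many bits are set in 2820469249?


0b10101000000111001111001000000001 has 12 set bits

12


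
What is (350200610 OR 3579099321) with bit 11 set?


Step 1: 350200610 | 3579099321 = 3588209595
Step 2: 3588209595 | (1 << 11) = 3588209595 | 2048 = 3588209595

3588209595


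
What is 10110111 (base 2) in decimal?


10110111 in decimal = 183

183


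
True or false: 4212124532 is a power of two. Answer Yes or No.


0b11111011000011111110101101110100. Multiple bits set => No

No


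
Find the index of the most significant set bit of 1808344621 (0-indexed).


0b1101011110010010010011000101101. Highest set bit at position 30

30


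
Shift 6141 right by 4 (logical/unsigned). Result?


0b1011111111101 >> 4 = 0b101111111 = 383

383


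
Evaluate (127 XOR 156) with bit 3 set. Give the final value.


Step 1: 127 ^ 156 = 227
Step 2: 227 | (1 << 3) = 227 | 8 = 235

235


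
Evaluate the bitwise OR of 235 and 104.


0b11101011 | 0b1101000 = 0b11101011 = 235

235


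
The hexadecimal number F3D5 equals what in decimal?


F3D5 hex = 62421 decimal

62421


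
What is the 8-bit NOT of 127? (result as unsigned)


~0b1111111 = 0b10000000 = 128 (8-bit unsigned)

128


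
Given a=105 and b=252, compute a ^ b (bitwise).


105 ^ 252 = 149

149


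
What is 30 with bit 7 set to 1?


30 | (1 << 7) = 30 | 128 = 158

158


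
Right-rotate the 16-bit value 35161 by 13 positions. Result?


Rotate 0b1000100101011001 right by 13 (16-bit) = 0b100101011001100 = 19148

19148


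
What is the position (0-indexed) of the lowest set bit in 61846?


0b1111000110010110. Lowest set bit at position 1

1


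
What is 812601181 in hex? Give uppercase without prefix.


812601181 = 306F4F5D hex

306F4F5D


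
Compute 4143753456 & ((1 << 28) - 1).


4143753456 & 268435455 = 117221616

117221616


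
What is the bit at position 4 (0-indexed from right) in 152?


0b10011000, position 4 = 1

1


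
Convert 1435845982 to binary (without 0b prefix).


1435845982 = 1010101100101010100010101011110 in binary

1010101100101010100010101011110


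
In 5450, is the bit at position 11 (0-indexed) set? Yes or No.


0b1010101001010, bit 11 = 0. No

No


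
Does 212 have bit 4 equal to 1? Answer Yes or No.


0b11010100, bit 4 = 1. Yes

Yes


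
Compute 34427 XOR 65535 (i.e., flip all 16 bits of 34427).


34427 ^ 65535 = 31108

31108


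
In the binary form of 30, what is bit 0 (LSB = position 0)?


0b11110, position 0 = 0

0


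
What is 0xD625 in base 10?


D625 hex = 54821 decimal

54821


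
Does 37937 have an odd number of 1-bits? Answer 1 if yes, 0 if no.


0b1001010000110001 has 6 ones => parity 0

0


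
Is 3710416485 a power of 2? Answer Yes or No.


0b11011101001010000111011001100101. Multiple bits set => No

No


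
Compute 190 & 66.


0b10111110 & 0b1000010 = 0b10 = 2

2


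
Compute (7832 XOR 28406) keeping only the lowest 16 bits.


Step 1: 7832 ^ 28406 = 28782
Step 2: 28782 & 65535 = 28782

28782


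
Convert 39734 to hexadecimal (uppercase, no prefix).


39734 = 9B36 hex

9B36


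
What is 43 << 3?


0b101011 << 3 = 0b101011000 = 344

344


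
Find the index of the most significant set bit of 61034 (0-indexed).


0b1110111001101010. Highest set bit at position 15

15


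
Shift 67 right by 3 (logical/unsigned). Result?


0b1000011 >> 3 = 0b1000 = 8

8


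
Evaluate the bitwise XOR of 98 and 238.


0b1100010 ^ 0b11101110 = 0b10001100 = 140

140


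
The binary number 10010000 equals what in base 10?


10010000 in decimal = 144

144


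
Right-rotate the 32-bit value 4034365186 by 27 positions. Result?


Rotate 0b11110000011101111000011100000010 right by 27 (32-bit) = 0b1110111100001110000001011110 = 250667102

250667102


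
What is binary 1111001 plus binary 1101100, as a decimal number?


1111001 + 1101100 = 11100101 = 229

229


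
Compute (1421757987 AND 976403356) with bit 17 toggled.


Step 1: 1421757987 & 976403356 = 271714816
Step 2: 271714816 ^ (1 << 17) = 271714816 ^ 131072 = 271583744

271583744


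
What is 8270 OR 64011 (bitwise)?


0b10000001001110 | 0b1111101000001011 = 0b1111101001001111 = 64079

64079


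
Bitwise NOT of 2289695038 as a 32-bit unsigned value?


~0b10001000011110011111100100111110 = 0b1110111100001100000011011000001 = 2005272257 (32-bit unsigned)

2005272257


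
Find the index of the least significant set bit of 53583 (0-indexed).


0b1101000101001111. Lowest set bit at position 0

0


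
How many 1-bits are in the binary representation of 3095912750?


0b10111000100001111110000100101110 has 16 set bits

16


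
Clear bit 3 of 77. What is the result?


77 & ~(1 << 3) = 69

69


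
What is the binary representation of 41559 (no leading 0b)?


41559 = 1010001001010111 in binary

1010001001010111


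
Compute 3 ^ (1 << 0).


3 ^ (1 << 0) = 3 ^ 1 = 2

2


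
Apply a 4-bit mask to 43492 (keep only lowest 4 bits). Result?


43492 & 15 = 4

4


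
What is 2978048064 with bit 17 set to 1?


2978048064 | (1 << 17) = 2978048064 | 131072 = 2978179136

2978179136


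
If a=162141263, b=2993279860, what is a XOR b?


162141263 ^ 2993279860 = 3150169915

3150169915


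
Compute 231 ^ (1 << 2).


231 ^ (1 << 2) = 231 ^ 4 = 227

227


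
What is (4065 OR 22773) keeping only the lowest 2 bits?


Step 1: 4065 | 22773 = 24565
Step 2: 24565 & 3 = 1

1


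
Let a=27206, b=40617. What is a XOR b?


27206 ^ 40617 = 62703

62703


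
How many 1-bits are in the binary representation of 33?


0b100001 has 2 set bits

2


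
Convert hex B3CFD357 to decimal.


B3CFD357 hex = 3016741719 decimal

3016741719


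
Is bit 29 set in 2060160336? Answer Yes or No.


0b1111010110010111000110101010000, bit 29 = 1. Yes

Yes


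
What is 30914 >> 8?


0b111100011000010 >> 8 = 0b1111000 = 120

120


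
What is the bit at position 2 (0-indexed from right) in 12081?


0b10111100110001, position 2 = 0

0


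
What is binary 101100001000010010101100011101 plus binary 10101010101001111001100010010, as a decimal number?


101100001000010010101100011101 + 10101010101001111001100010010 = 1000001011101100001111000101111 = 1098260015

1098260015


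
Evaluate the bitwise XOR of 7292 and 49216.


0b1110001111100 ^ 0b1100000001000000 = 0b1101110000111100 = 56380

56380


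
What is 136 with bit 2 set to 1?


136 | (1 << 2) = 136 | 4 = 140

140


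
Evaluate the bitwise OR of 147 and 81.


0b10010011 | 0b1010001 = 0b11010011 = 211

211


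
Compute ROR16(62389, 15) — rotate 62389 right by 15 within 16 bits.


Rotate 0b1111001110110101 right by 15 (16-bit) = 0b1110011101101011 = 59243

59243


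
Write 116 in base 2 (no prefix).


116 = 1110100 in binary

1110100


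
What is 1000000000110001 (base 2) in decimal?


1000000000110001 in decimal = 32817

32817


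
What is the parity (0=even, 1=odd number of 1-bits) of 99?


0b1100011 has 4 ones => parity 0

0


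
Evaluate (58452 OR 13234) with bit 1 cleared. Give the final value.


Step 1: 58452 | 13234 = 63478
Step 2: 63478 & ~(1 << 1) = 63476

63476


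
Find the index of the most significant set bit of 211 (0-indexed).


0b11010011. Highest set bit at position 7

7


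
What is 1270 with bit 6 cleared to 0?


1270 & ~(1 << 6) = 1206

1206


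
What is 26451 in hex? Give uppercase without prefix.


26451 = 6753 hex

6753


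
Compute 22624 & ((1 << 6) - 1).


22624 & 63 = 32

32


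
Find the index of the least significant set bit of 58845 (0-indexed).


0b1110010111011101. Lowest set bit at position 0

0


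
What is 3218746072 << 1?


0b10111111110110100010101011011000 << 1 = 0b101111111101101000101010110110000 = 6437492144

6437492144


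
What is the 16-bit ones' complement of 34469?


34469 ^ 65535 = 31066

31066


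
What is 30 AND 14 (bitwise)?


0b11110 & 0b1110 = 0b1110 = 14

14


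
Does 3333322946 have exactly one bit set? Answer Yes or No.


0b11000110101011100111100011000010. Multiple bits set => No

No


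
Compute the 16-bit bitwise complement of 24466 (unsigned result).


~0b101111110010010 = 0b1010000001101101 = 41069 (16-bit unsigned)

41069


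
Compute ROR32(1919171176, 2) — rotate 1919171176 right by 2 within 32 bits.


Rotate 0b1110010011001000011101001101000 right by 2 (32-bit) = 0b11100100110010000111010011010 = 479792794

479792794


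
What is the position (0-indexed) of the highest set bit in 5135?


0b1010000001111. Highest set bit at position 12

12


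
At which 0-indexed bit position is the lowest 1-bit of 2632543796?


0b10011100111010010110111000110100. Lowest set bit at position 2

2


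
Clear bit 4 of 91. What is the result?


91 & ~(1 << 4) = 75

75


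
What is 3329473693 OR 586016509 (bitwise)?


0b11000110011100111011110010011101 | 0b100010111011011110011011111101 = 0b11100110111111111111111011111101 = 3875536637

3875536637


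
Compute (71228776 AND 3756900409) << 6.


Step 1: 71228776 & 3756900409 = 70041640
Step 2: 70041640 << 6 = 4482664960

4482664960


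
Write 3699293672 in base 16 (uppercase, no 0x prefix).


3699293672 = DC7EBDE8 hex

DC7EBDE8


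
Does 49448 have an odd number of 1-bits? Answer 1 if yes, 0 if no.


0b1100000100101000 has 5 ones => parity 1

1


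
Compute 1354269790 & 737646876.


0b1010000101110001000010001011110 & 0b101011111101111001100100011100 = 0b101100001000000000011100 = 11567132

11567132


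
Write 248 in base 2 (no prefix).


248 = 11111000 in binary

11111000


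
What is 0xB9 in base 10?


B9 hex = 185 decimal

185


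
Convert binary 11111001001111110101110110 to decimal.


11111001001111110101110110 in decimal = 65338742

65338742


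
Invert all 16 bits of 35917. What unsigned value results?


35917 ^ 65535 = 29618

29618


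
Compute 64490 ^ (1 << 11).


64490 ^ (1 << 11) = 64490 ^ 2048 = 62442

62442


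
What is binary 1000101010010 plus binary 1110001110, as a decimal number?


1000101010010 + 1110001110 = 1010011100000 = 5344

5344


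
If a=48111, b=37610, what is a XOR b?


48111 ^ 37610 = 10501

10501


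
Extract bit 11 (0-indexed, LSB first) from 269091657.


0b10000000010100000001101001001, position 11 = 0

0


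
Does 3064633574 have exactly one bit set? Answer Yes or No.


0b10110110101010101001100011100110. Multiple bits set => No

No


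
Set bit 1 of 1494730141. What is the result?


1494730141 | (1 << 1) = 1494730141 | 2 = 1494730143

1494730143


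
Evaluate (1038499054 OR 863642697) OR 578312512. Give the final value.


Step 1: 1038499054 | 863642697 = 1073626351
Step 2: 1073626351 | 578312512 = 1073642991

1073642991


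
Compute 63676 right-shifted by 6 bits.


0b1111100010111100 >> 6 = 0b1111100010 = 994

994


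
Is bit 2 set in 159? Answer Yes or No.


0b10011111, bit 2 = 1. Yes

Yes


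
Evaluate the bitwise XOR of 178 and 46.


0b10110010 ^ 0b101110 = 0b10011100 = 156

156


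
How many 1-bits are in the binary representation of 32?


0b100000 has 1 set bits

1


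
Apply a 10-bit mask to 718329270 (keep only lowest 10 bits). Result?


718329270 & 1023 = 438

438


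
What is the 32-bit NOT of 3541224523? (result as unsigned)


~0b11010011000100101100110001001011 = 0b101100111011010011001110110100 = 753742772 (32-bit unsigned)

753742772


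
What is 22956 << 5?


0b101100110101100 << 5 = 0b10110011010110000000 = 734592

734592


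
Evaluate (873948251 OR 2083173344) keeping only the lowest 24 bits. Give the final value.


Step 1: 873948251 | 2083173344 = 2084567035
Step 2: 2084567035 & 16777215 = 4192251

4192251


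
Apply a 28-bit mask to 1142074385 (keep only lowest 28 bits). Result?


1142074385 & 268435455 = 68332561

68332561


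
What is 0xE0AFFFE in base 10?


E0AFFFE hex = 235601918 decimal

235601918


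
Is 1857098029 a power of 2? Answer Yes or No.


0b1101110101100010001000100101101. Multiple bits set => No

No


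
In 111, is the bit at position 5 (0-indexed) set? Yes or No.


0b1101111, bit 5 = 1. Yes

Yes


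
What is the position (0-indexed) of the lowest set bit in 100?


0b1100100. Lowest set bit at position 2

2


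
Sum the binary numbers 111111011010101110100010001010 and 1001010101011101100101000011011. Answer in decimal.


111111011010101110100010001010 + 1001010101011101100101000011011 = 10001010000110011011001010100101 = 2316939941

2316939941


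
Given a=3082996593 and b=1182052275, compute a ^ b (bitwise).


3082996593 ^ 1182052275 = 4055262402

4055262402


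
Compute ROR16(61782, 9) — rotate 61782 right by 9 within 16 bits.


Rotate 0b1111000101010110 right by 9 (16-bit) = 0b1010101101111000 = 43896

43896


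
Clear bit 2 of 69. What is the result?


69 & ~(1 << 2) = 65

65


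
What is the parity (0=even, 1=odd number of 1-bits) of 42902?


0b1010011110010110 has 9 ones => parity 1

1


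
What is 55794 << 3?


0b1101100111110010 << 3 = 0b1101100111110010000 = 446352

446352


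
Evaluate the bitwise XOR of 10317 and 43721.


0b10100001001101 ^ 0b1010101011001001 = 0b1000001010000100 = 33412

33412


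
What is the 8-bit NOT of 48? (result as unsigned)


~0b110000 = 0b11001111 = 207 (8-bit unsigned)

207


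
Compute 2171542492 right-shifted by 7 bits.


0b10000001011011110001101111011100 >> 7 = 0b1000000101101111000110111 = 16965175

16965175


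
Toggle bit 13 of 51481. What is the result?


51481 ^ (1 << 13) = 51481 ^ 8192 = 59673

59673


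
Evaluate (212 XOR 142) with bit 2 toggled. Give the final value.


Step 1: 212 ^ 142 = 90
Step 2: 90 ^ (1 << 2) = 90 ^ 4 = 94

94


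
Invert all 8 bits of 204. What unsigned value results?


204 ^ 255 = 51

51


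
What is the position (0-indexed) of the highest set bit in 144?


0b10010000. Highest set bit at position 7

7


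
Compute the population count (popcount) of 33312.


0b1000001000100000 has 3 set bits

3


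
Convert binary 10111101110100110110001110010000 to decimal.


10111101110100110110001110010000 in decimal = 3184747408

3184747408


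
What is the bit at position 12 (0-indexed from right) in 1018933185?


0b111100101110111010111111000001, position 12 = 0

0


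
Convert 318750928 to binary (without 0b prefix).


318750928 = 10010111111111100000011010000 in binary

10010111111111100000011010000


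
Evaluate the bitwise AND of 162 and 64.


0b10100010 & 0b1000000 = 0b0 = 0

0


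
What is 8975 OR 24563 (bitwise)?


0b10001100001111 | 0b101111111110011 = 0b111111111111111 = 32767

32767


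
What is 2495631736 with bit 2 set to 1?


2495631736 | (1 << 2) = 2495631736 | 4 = 2495631740

2495631740


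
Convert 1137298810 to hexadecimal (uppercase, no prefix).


1137298810 = 43C9CD7A hex

43C9CD7A


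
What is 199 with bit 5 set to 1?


199 | (1 << 5) = 199 | 32 = 231

231


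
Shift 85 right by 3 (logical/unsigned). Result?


0b1010101 >> 3 = 0b1010 = 10

10


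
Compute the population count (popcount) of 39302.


0b1001100110000110 has 7 set bits

7


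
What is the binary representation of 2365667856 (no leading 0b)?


2365667856 = 10001101000000010011101000010000 in binary

10001101000000010011101000010000


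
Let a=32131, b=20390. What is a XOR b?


32131 ^ 20390 = 12837

12837


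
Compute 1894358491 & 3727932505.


0b1110000111010011001110111011011 & 0b11011110001100111011110001011001 = 0b1010000001000011001110001011001 = 1344379993

1344379993


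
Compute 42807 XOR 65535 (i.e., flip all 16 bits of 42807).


42807 ^ 65535 = 22728

22728


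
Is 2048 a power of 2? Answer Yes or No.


0b100000000000. Only one bit set => Yes

Yes


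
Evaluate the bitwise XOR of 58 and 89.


0b111010 ^ 0b1011001 = 0b1100011 = 99

99


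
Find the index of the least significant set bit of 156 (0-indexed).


0b10011100. Lowest set bit at position 2

2


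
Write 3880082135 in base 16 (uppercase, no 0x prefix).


3880082135 = E7455AD7 hex

E7455AD7


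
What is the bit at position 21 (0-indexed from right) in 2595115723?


0b10011010101011100101001011001011, position 21 = 1

1


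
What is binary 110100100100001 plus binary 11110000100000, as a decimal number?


110100100100001 + 11110000100000 = 1010010101000001 = 42305

42305


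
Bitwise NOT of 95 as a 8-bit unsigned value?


~0b1011111 = 0b10100000 = 160 (8-bit unsigned)

160


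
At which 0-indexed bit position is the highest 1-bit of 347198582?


0b10100101100011101010001110110. Highest set bit at position 28

28


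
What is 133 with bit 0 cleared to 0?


133 & ~(1 << 0) = 132

132


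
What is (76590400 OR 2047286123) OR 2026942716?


Step 1: 76590400 | 2047286123 = 2123874155
Step 2: 2123874155 | 2026942716 = 2128068607

2128068607


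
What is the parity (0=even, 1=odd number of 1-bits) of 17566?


0b100010010011110 has 7 ones => parity 1

1


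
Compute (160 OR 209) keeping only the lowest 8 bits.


Step 1: 160 | 209 = 241
Step 2: 241 & 255 = 241

241


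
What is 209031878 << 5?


0b1100011101011001001011000110 << 5 = 0b110001110101100100101100011000000 = 6689020096

6689020096


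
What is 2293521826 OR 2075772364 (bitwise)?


0b10001000101101000101110110100010 | 0b1111011101110011100010111001100 = 0b11111011101111011101110111101110 = 4223524334

4223524334


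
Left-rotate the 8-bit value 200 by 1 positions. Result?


Rotate 0b11001000 left by 1 (8-bit) = 0b10010001 = 145

145


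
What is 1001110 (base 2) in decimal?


1001110 in decimal = 78

78


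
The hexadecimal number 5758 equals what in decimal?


5758 hex = 22360 decimal

22360


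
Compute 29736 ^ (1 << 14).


29736 ^ (1 << 14) = 29736 ^ 16384 = 13352

13352


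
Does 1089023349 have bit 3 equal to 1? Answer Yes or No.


0b1000000111010010010110101110101, bit 3 = 0. No

No


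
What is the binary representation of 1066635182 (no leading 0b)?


1066635182 = 111111100100111000111110101110 in binary

111111100100111000111110101110


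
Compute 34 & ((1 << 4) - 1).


34 & 15 = 2

2


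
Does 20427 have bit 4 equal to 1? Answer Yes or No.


0b100111111001011, bit 4 = 0. No

No


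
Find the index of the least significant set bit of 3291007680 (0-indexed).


0b11000100001010001100101011000000. Lowest set bit at position 6

6


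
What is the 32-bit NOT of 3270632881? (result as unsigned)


~0b11000010111100011110010110110001 = 0b111101000011100001101001001110 = 1024334414 (32-bit unsigned)

1024334414


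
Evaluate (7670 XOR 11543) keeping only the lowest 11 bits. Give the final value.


Step 1: 7670 ^ 11543 = 12513
Step 2: 12513 & 2047 = 225

225


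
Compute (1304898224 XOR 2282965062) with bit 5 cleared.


Step 1: 1304898224 ^ 2282965062 = 3319030518
Step 2: 3319030518 & ~(1 << 5) = 3319030486

3319030486


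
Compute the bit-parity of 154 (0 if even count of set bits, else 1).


0b10011010 has 4 ones => parity 0

0


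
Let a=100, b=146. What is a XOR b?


100 ^ 146 = 246

246


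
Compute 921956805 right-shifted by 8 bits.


0b110110111100111111000111000101 >> 8 = 0b1101101111001111110001 = 3601393

3601393


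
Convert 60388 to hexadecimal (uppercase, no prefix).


60388 = EBE4 hex

EBE4


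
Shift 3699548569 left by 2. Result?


0b11011100100000101010000110011001 << 2 = 0b1101110010000010101000011001100100 = 14798194276

14798194276
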